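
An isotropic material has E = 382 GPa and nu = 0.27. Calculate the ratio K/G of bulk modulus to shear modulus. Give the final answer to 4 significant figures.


G = E / (2*(1+nu))
G = 382 / (2*(1+0.27)) = 150.394 GPa
K = E / (3*(1-2*nu))
K = 382 / (3*(1-2*0.27)) = 276.812 GPa
K/G = 276.812 / 150.394 = 1.841


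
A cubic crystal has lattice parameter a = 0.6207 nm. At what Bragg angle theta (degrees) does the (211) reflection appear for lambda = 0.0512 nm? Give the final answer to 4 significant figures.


d = a / sqrt(h^2+k^2+l^2)
d = 0.6207 / sqrt(6) = 0.2534 nm
lambda = 2*d*sin(theta)  =>  sin(theta) = lambda / (2*d)
sin(theta) = 0.0512 / (2 * 0.2534) = 0.101026
theta = 5.798 deg


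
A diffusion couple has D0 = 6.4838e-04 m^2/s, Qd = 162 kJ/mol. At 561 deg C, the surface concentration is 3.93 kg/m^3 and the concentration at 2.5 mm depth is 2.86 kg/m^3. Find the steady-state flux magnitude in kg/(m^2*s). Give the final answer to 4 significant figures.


Step 1: D = D0 * exp(-Qd/(R*T))
T = 561 + 273.15 = 834.15 K
D = 6.4838e-04 * exp(-162e3 / (8.314 * 834.15)) = 4.64505e-14 m^2/s
Step 2: J = D * (C1 - C2) / dx
J = 4.64505e-14 * (3.93 - 2.86) / 2.5e-03
J = 1.988e-11 kg/(m^2*s)


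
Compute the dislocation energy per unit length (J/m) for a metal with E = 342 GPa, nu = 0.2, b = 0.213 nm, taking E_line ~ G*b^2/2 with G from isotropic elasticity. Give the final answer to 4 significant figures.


Step 1: G = E / (2*(1+nu))
G = 342 / (2*(1+0.2)) = 142.5 GPa = 1.425e+11 Pa
Step 2: E_line = G*b^2/2
b = 0.213 nm = 2.13e-10 m
E_line = 0.5 * 1.425e+11 * (2.13e-10)^2 = 3.233e-09 J/m


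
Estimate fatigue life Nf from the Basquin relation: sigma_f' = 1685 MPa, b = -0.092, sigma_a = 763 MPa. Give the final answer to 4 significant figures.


sigma_a = sigma_f' * (2*Nf)^b
2*Nf = (sigma_a / sigma_f')^(1/b)
2*Nf = (763 / 1685)^(1/-0.092)
2*Nf = 5494.77
Nf = 2747 cycles


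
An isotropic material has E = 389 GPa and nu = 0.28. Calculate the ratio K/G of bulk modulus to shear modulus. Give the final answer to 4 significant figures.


G = E / (2*(1+nu))
G = 389 / (2*(1+0.28)) = 151.953 GPa
K = E / (3*(1-2*nu))
K = 389 / (3*(1-2*0.28)) = 294.697 GPa
K/G = 294.697 / 151.953 = 1.939


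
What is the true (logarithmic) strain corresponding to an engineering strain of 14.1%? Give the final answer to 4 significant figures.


epsilon_true = ln(1 + epsilon_eng)
epsilon_true = ln(1 + 0.141)
epsilon_true = 0.1319


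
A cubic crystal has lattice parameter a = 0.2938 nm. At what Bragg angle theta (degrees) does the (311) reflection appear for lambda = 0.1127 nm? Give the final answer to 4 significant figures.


d = a / sqrt(h^2+k^2+l^2)
d = 0.2938 / sqrt(11) = 0.088584 nm
lambda = 2*d*sin(theta)  =>  sin(theta) = lambda / (2*d)
sin(theta) = 0.1127 / (2 * 0.088584) = 0.636119
theta = 39.5 deg


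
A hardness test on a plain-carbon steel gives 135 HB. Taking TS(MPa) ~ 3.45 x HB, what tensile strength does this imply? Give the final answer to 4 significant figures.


TS (MPa) = 3.45 * HB
TS = 3.45 * 135
TS = 465.8 MPa


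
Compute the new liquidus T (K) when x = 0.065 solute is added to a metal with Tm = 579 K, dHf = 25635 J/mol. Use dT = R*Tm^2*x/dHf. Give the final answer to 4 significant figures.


dT = R*Tm^2*x / dHf
dT = 8.314 * 579^2 * 0.065 / 25635
dT = 7.0672 K
T_new = 579 - 7.0672 = 571.9 K


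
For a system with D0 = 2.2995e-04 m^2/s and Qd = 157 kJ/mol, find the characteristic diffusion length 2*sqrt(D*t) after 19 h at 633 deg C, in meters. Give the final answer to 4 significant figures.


Step 1: D = D0 * exp(-Qd/(R*T))
T = 906.15 K
D = 2.2995e-04 * exp(-157e3 / (8.314 * 906.15)) = 2.04695e-13 m^2/s
Step 2: L = 2*sqrt(D*t)
t = 19 h = 68400 s
L = 2*sqrt(2.04695e-13 * 68400) = 2.367e-04 m


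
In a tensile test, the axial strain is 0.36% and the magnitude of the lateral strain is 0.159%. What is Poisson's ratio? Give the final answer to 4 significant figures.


nu = -epsilon_lat / epsilon_axial
Lateral strain is contraction (negative), so using magnitudes:
nu = 0.159 / 0.36
nu = 0.4417


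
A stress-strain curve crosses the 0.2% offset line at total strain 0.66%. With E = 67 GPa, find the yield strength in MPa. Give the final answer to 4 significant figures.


Offset strain = 0.002
Elastic strain at yield = total_strain - offset = 6.6e-03 - 0.002 = 4.6e-03
sigma_y = E * elastic_strain = 67000 * 4.6e-03
sigma_y = 308.2 MPa


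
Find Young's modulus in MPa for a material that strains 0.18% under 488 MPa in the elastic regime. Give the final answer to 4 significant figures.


E = sigma / epsilon
epsilon = 0.18% = 1.8e-03
E = 488 / 1.8e-03
E = 271100 MPa


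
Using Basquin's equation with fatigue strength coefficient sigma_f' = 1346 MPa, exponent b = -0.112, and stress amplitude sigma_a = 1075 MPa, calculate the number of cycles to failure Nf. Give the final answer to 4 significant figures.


sigma_a = sigma_f' * (2*Nf)^b
2*Nf = (sigma_a / sigma_f')^(1/b)
2*Nf = (1075 / 1346)^(1/-0.112)
2*Nf = 7.44313
Nf = 3.722 cycles


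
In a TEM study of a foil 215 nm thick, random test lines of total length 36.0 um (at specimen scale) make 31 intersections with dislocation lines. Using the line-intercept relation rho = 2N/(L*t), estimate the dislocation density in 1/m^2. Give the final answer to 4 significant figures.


rho = 2N / (L * t)
L = 36.0 um = 3.6e-05 m, t = 215 nm = 2.15e-07 m
rho = 2 * 31 / (3.6e-05 * 2.15e-07)
rho = 8.01e+12 1/m^2


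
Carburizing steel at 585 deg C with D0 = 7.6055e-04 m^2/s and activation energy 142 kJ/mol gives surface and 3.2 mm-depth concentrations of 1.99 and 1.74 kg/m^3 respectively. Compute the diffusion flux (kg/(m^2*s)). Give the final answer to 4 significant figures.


Step 1: D = D0 * exp(-Qd/(R*T))
T = 585 + 273.15 = 858.15 K
D = 7.6055e-04 * exp(-142e3 / (8.314 * 858.15)) = 1.72756e-12 m^2/s
Step 2: J = D * (C1 - C2) / dx
J = 1.72756e-12 * (1.99 - 1.74) / 3.2e-03
J = 1.35e-10 kg/(m^2*s)


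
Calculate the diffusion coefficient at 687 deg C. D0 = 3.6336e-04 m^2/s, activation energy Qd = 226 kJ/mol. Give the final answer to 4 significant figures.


D = D0 * exp(-Qd / (R*T))
T = 960.15 K
D = 3.6336e-04 * exp(-226e3 / (8.314 * 960.15))
D = 1.84e-16 m^2/s


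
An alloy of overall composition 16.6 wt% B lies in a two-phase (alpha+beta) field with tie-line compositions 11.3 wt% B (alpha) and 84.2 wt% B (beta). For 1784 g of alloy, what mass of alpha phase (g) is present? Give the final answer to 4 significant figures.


f_alpha = (C_beta - C0) / (C_beta - C_alpha)
f_alpha = (84.2 - 16.6) / (84.2 - 11.3) = 0.927298
m_alpha = f_alpha * m_total = 0.927298 * 1784 = 1654 g


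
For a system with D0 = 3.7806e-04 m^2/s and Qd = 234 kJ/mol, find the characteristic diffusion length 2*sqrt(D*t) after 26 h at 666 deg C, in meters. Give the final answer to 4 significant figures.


Step 1: D = D0 * exp(-Qd/(R*T))
T = 939.15 K
D = 3.7806e-04 * exp(-234e3 / (8.314 * 939.15)) = 3.64948e-17 m^2/s
Step 2: L = 2*sqrt(D*t)
t = 26 h = 93600 s
L = 2*sqrt(3.64948e-17 * 93600) = 3.696e-06 m


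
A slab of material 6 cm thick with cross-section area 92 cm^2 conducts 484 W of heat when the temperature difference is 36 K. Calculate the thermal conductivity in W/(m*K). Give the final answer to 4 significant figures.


k = Q*L / (A*dT)
L = 0.06 m, A = 9.2e-03 m^2
k = 484 * 0.06 / (9.2e-03 * 36)
k = 87.68 W/(m*K)


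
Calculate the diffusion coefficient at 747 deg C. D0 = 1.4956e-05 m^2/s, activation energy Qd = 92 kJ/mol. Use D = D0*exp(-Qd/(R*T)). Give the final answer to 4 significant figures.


D = D0 * exp(-Qd / (R*T))
T = 1020.15 K
D = 1.4956e-05 * exp(-92e3 / (8.314 * 1020.15))
D = 2.911e-10 m^2/s


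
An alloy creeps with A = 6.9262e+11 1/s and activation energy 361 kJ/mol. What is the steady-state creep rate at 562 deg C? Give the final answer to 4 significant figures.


rate = A * exp(-Q / (R*T))
T = 562 + 273.15 = 835.15 K
rate = 6.9262e+11 * exp(-361e3 / (8.314 * 835.15))
rate = 1.823e-11 1/s


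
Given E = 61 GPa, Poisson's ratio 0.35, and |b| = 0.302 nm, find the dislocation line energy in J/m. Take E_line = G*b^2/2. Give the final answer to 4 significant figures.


Step 1: G = E / (2*(1+nu))
G = 61 / (2*(1+0.35)) = 22.5926 GPa = 2.25926e+10 Pa
Step 2: E_line = G*b^2/2
b = 0.302 nm = 3.02e-10 m
E_line = 0.5 * 2.25926e+10 * (3.02e-10)^2 = 1.03e-09 J/m


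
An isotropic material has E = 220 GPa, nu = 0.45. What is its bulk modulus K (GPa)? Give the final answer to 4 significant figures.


K = E / (3*(1-2*nu))
K = 220 / (3*(1-2*0.45))
K = 733.3 GPa


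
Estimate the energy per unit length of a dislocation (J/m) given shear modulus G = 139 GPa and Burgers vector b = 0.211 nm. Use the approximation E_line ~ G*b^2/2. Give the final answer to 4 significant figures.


E = G*b^2/2
b = 0.211 nm = 2.11e-10 m
G = 139 GPa = 1.39e+11 Pa
E = 0.5 * 1.39e+11 * (2.11e-10)^2
E = 3.094e-09 J/m


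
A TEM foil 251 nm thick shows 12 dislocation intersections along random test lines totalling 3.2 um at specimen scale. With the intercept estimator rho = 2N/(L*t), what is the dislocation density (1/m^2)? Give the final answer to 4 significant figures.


rho = 2N / (L * t)
L = 3.2 um = 3.2e-06 m, t = 251 nm = 2.51e-07 m
rho = 2 * 12 / (3.2e-06 * 2.51e-07)
rho = 2.988e+13 1/m^2


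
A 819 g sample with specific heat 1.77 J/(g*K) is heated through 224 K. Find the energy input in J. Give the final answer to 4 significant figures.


Q = m * cp * dT
Q = 819 * 1.77 * 224
Q = 324700 J


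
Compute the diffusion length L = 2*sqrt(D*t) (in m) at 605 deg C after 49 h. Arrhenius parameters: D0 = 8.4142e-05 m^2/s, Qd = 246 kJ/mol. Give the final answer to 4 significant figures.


Step 1: D = D0 * exp(-Qd/(R*T))
T = 878.15 K
D = 8.4142e-05 * exp(-246e3 / (8.314 * 878.15)) = 1.95779e-19 m^2/s
Step 2: L = 2*sqrt(D*t)
t = 49 h = 176400 s
L = 2*sqrt(1.95779e-19 * 176400) = 3.717e-07 m


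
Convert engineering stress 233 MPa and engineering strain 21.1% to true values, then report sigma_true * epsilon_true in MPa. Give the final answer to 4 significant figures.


sigma_true = sigma_eng * (1 + epsilon_eng)
sigma_true = 233 * (1 + 0.211) = 282.163 MPa
epsilon_true = ln(1 + epsilon_eng)
epsilon_true = ln(1 + 0.211) = 0.191446
sigma_true * epsilon_true = 282.163 * 0.191446 = 54.02 MPa


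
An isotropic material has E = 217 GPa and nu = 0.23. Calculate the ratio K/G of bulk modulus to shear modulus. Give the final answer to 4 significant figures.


G = E / (2*(1+nu))
G = 217 / (2*(1+0.23)) = 88.2114 GPa
K = E / (3*(1-2*nu))
K = 217 / (3*(1-2*0.23)) = 133.951 GPa
K/G = 133.951 / 88.2114 = 1.519


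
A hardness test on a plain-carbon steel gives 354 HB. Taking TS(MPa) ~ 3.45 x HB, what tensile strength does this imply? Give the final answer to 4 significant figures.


TS (MPa) = 3.45 * HB
TS = 3.45 * 354
TS = 1221 MPa


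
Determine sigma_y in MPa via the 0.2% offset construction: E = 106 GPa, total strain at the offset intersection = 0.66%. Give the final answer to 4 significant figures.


Offset strain = 0.002
Elastic strain at yield = total_strain - offset = 6.6e-03 - 0.002 = 4.6e-03
sigma_y = E * elastic_strain = 106000 * 4.6e-03
sigma_y = 487.6 MPa


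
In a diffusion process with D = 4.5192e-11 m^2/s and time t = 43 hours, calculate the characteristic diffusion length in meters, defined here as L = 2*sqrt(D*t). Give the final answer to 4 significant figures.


t = 43 hr = 154800 s
Diffusion length = 2*sqrt(D*t)
= 2*sqrt(4.5192e-11 * 154800)
= 5.29e-03 m


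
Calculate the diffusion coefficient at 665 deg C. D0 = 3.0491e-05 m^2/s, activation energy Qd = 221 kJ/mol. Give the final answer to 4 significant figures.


D = D0 * exp(-Qd / (R*T))
T = 938.15 K
D = 3.0491e-05 * exp(-221e3 / (8.314 * 938.15))
D = 1.509e-17 m^2/s


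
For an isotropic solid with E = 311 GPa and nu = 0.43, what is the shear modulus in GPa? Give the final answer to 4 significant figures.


G = E / (2*(1+nu))
G = 311 / (2*(1+0.43))
G = 108.7 GPa


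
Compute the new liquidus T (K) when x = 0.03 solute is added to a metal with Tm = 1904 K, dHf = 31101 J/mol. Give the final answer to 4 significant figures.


dT = R*Tm^2*x / dHf
dT = 8.314 * 1904^2 * 0.03 / 31101
dT = 29.0731 K
T_new = 1904 - 29.0731 = 1875 K


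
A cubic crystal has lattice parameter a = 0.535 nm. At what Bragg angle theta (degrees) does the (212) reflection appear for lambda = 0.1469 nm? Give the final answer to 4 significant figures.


d = a / sqrt(h^2+k^2+l^2)
d = 0.535 / sqrt(9) = 0.178333 nm
lambda = 2*d*sin(theta)  =>  sin(theta) = lambda / (2*d)
sin(theta) = 0.1469 / (2 * 0.178333) = 0.411869
theta = 24.32 deg


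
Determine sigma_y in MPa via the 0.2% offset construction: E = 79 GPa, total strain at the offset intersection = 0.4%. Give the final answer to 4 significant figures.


Offset strain = 0.002
Elastic strain at yield = total_strain - offset = 4e-03 - 0.002 = 2e-03
sigma_y = E * elastic_strain = 79000 * 2e-03
sigma_y = 158 MPa


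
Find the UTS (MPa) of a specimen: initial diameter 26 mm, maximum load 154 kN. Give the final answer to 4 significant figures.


A0 = pi*(d/2)^2 = pi*(26/2)^2 = 530.929 mm^2
UTS = F_max / A0 = 154*1000 / 530.929
UTS = 290.1 MPa


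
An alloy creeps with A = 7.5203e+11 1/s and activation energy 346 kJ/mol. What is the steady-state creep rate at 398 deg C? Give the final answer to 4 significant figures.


rate = A * exp(-Q / (R*T))
T = 398 + 273.15 = 671.15 K
rate = 7.5203e+11 * exp(-346e3 / (8.314 * 671.15))
rate = 8.843e-16 1/s


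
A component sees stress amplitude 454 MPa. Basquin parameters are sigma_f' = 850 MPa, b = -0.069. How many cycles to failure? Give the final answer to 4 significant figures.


sigma_a = sigma_f' * (2*Nf)^b
2*Nf = (sigma_a / sigma_f')^(1/b)
2*Nf = (454 / 850)^(1/-0.069)
2*Nf = 8857.09
Nf = 4429 cycles


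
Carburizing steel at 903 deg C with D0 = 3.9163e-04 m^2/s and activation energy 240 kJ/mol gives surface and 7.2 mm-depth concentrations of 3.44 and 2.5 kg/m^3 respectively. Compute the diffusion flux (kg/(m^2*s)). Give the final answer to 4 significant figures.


Step 1: D = D0 * exp(-Qd/(R*T))
T = 903 + 273.15 = 1176.15 K
D = 3.9163e-04 * exp(-240e3 / (8.314 * 1176.15)) = 8.5846e-15 m^2/s
Step 2: J = D * (C1 - C2) / dx
J = 8.5846e-15 * (3.44 - 2.5) / 7.2e-03
J = 1.121e-12 kg/(m^2*s)


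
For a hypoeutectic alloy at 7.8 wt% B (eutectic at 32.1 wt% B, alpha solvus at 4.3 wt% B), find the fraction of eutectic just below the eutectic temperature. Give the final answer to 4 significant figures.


f_primary = (C_e - C0) / (C_e - C_alpha_max)
f_primary = (32.1 - 7.8) / (32.1 - 4.3)
f_primary = 0.874101
f_eutectic = 1 - 0.874101 = 0.1259


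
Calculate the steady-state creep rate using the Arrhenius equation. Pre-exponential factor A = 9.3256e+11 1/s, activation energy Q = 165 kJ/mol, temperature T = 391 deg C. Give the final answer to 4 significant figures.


rate = A * exp(-Q / (R*T))
T = 391 + 273.15 = 664.15 K
rate = 9.3256e+11 * exp(-165e3 / (8.314 * 664.15))
rate = 0.09821 1/s


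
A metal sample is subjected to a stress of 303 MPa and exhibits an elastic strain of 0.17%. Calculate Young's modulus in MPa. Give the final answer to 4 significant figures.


E = sigma / epsilon
epsilon = 0.17% = 1.7e-03
E = 303 / 1.7e-03
E = 178200 MPa


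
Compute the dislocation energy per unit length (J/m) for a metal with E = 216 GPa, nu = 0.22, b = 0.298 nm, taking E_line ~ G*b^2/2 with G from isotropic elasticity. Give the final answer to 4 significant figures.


Step 1: G = E / (2*(1+nu))
G = 216 / (2*(1+0.22)) = 88.5246 GPa = 8.85246e+10 Pa
Step 2: E_line = G*b^2/2
b = 0.298 nm = 2.98e-10 m
E_line = 0.5 * 8.85246e+10 * (2.98e-10)^2 = 3.931e-09 J/m


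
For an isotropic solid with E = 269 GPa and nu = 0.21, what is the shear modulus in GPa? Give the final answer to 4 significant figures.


G = E / (2*(1+nu))
G = 269 / (2*(1+0.21))
G = 111.2 GPa


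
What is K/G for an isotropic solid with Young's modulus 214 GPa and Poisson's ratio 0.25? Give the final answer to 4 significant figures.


G = E / (2*(1+nu))
G = 214 / (2*(1+0.25)) = 85.6 GPa
K = E / (3*(1-2*nu))
K = 214 / (3*(1-2*0.25)) = 142.667 GPa
K/G = 142.667 / 85.6 = 1.667


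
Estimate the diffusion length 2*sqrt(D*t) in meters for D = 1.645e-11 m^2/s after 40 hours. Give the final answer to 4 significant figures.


t = 40 hr = 144000 s
Diffusion length = 2*sqrt(D*t)
= 2*sqrt(1.645e-11 * 144000)
= 3.078e-03 m


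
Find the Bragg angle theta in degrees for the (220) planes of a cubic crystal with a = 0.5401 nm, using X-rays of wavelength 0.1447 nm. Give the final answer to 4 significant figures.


d = a / sqrt(h^2+k^2+l^2)
d = 0.5401 / sqrt(8) = 0.190954 nm
lambda = 2*d*sin(theta)  =>  sin(theta) = lambda / (2*d)
sin(theta) = 0.1447 / (2 * 0.190954) = 0.378887
theta = 22.26 deg


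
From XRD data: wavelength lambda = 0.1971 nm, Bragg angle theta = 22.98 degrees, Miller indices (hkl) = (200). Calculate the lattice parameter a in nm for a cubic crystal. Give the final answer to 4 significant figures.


d = lambda / (2*sin(theta))
d = 0.1971 / (2*sin(22.98 deg))
d = 0.252427 nm
a = d * sqrt(h^2+k^2+l^2) = 0.252427 * sqrt(4)
a = 0.5049 nm


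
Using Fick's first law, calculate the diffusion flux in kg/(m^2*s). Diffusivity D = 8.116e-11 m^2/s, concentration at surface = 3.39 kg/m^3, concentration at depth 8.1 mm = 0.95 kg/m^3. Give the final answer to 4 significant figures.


J = -D * (dC/dx) = D * (C1 - C2) / dx
J = 8.116e-11 * (3.39 - 0.95) / 8.1e-03
J = 2.445e-08 kg/(m^2*s)


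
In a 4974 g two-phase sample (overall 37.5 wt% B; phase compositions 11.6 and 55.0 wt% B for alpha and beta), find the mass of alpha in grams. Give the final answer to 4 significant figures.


f_alpha = (C_beta - C0) / (C_beta - C_alpha)
f_alpha = (55.0 - 37.5) / (55.0 - 11.6) = 0.403226
m_alpha = f_alpha * m_total = 0.403226 * 4974 = 2006 g


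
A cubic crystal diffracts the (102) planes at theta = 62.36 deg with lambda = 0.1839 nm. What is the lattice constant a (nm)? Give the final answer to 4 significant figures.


d = lambda / (2*sin(theta))
d = 0.1839 / (2*sin(62.36 deg))
d = 0.103795 nm
a = d * sqrt(h^2+k^2+l^2) = 0.103795 * sqrt(5)
a = 0.2321 nm


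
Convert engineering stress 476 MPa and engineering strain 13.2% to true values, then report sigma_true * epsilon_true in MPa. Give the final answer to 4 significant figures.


sigma_true = sigma_eng * (1 + epsilon_eng)
sigma_true = 476 * (1 + 0.132) = 538.832 MPa
epsilon_true = ln(1 + epsilon_eng)
epsilon_true = ln(1 + 0.132) = 0.123986
sigma_true * epsilon_true = 538.832 * 0.123986 = 66.81 MPa


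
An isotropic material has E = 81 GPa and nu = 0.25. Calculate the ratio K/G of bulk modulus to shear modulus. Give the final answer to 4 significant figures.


G = E / (2*(1+nu))
G = 81 / (2*(1+0.25)) = 32.4 GPa
K = E / (3*(1-2*nu))
K = 81 / (3*(1-2*0.25)) = 54 GPa
K/G = 54 / 32.4 = 1.667


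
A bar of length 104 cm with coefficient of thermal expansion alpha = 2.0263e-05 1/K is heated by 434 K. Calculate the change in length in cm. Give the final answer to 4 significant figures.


dL = L0 * alpha * dT
dL = 104 * 2.0263e-05 * 434
dL = 0.9146 cm


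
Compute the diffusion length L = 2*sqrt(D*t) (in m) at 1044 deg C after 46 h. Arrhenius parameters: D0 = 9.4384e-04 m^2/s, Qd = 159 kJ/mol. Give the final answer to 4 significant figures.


Step 1: D = D0 * exp(-Qd/(R*T))
T = 1317.15 K
D = 9.4384e-04 * exp(-159e3 / (8.314 * 1317.15)) = 4.66828e-10 m^2/s
Step 2: L = 2*sqrt(D*t)
t = 46 h = 165600 s
L = 2*sqrt(4.66828e-10 * 165600) = 0.01758 m


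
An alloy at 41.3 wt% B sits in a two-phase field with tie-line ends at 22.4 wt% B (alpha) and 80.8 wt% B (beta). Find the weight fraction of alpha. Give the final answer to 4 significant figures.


f_alpha = (C_beta - C0) / (C_beta - C_alpha)
f_alpha = (80.8 - 41.3) / (80.8 - 22.4)
f_alpha = 0.6764


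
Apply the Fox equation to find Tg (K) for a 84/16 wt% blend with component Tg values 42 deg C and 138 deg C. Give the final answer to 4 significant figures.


1/Tg = w1/Tg1 + w2/Tg2 (in Kelvin)
Tg1 = 315.15 K, Tg2 = 411.15 K
1/Tg = 0.84/315.15 + 0.16/411.15
Tg = 327.4 K


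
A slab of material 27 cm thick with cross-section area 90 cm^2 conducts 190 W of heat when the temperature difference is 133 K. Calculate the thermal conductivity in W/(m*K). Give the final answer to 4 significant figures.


k = Q*L / (A*dT)
L = 0.27 m, A = 9e-03 m^2
k = 190 * 0.27 / (9e-03 * 133)
k = 42.86 W/(m*K)


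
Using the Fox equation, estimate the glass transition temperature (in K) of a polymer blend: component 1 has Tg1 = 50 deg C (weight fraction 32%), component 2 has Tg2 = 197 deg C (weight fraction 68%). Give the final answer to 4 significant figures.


1/Tg = w1/Tg1 + w2/Tg2 (in Kelvin)
Tg1 = 323.15 K, Tg2 = 470.15 K
1/Tg = 0.32/323.15 + 0.68/470.15
Tg = 410.4 K


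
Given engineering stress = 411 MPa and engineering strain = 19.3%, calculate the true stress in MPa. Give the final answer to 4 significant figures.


sigma_true = sigma_eng * (1 + epsilon_eng)
sigma_true = 411 * (1 + 0.193)
sigma_true = 490.3 MPa


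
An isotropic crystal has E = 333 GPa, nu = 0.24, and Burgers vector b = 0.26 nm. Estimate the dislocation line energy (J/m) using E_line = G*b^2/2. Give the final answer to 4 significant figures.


Step 1: G = E / (2*(1+nu))
G = 333 / (2*(1+0.24)) = 134.274 GPa = 1.34274e+11 Pa
Step 2: E_line = G*b^2/2
b = 0.26 nm = 2.6e-10 m
E_line = 0.5 * 1.34274e+11 * (2.6e-10)^2 = 4.538e-09 J/m


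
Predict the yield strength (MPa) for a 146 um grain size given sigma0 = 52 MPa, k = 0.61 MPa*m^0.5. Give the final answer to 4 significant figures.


sigma_y = sigma0 + k / sqrt(d)
d = 146 um = 1.46e-04 m
sigma_y = 52 + 0.61 / sqrt(1.46e-04)
sigma_y = 102.5 MPa


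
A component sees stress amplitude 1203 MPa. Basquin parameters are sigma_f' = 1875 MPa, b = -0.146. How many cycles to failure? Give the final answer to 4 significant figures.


sigma_a = sigma_f' * (2*Nf)^b
2*Nf = (sigma_a / sigma_f')^(1/b)
2*Nf = (1203 / 1875)^(1/-0.146)
2*Nf = 20.8981
Nf = 10.45 cycles


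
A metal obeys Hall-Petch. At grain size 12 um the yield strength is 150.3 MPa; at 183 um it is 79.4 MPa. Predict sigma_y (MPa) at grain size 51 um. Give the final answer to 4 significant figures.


sigma_y = sigma0 + k / sqrt(d)
1/sqrt(d1) = 1/sqrt(1.2e-05) = 288.675;  1/sqrt(d2) = 73.9221
k = (sigma1 - sigma2) / (1/sqrt(d1) - 1/sqrt(d2)) = (150.3 - 79.4) / (288.675 - 73.9221) = 0.330147 MPa*m^0.5
sigma0 = sigma1 - k/sqrt(d1) = 150.3 - 0.330147*288.675 = 54.9949 MPa
sigma_y(d3) = 54.9949 + 0.330147 / sqrt(5.1e-05) = 101.2 MPa


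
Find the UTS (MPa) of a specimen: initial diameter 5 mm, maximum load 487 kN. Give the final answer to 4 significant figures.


A0 = pi*(d/2)^2 = pi*(5/2)^2 = 19.635 mm^2
UTS = F_max / A0 = 487*1000 / 19.635
UTS = 24800 MPa


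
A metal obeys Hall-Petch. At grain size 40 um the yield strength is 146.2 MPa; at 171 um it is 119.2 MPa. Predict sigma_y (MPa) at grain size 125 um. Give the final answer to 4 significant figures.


sigma_y = sigma0 + k / sqrt(d)
1/sqrt(d1) = 1/sqrt(4e-05) = 158.114;  1/sqrt(d2) = 76.4719
k = (sigma1 - sigma2) / (1/sqrt(d1) - 1/sqrt(d2)) = (146.2 - 119.2) / (158.114 - 76.4719) = 0.330712 MPa*m^0.5
sigma0 = sigma1 - k/sqrt(d1) = 146.2 - 0.330712*158.114 = 93.9098 MPa
sigma_y(d3) = 93.9098 + 0.330712 / sqrt(1.25e-04) = 123.5 MPa


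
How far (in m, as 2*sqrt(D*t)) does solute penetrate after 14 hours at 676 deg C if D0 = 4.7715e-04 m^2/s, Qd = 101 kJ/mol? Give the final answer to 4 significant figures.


Step 1: D = D0 * exp(-Qd/(R*T))
T = 949.15 K
D = 4.7715e-04 * exp(-101e3 / (8.314 * 949.15)) = 1.3186e-09 m^2/s
Step 2: L = 2*sqrt(D*t)
t = 14 h = 50400 s
L = 2*sqrt(1.3186e-09 * 50400) = 0.0163 m


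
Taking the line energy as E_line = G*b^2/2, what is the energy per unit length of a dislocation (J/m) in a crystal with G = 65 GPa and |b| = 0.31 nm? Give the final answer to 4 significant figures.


E = G*b^2/2
b = 0.31 nm = 3.1e-10 m
G = 65 GPa = 6.5e+10 Pa
E = 0.5 * 6.5e+10 * (3.1e-10)^2
E = 3.123e-09 J/m


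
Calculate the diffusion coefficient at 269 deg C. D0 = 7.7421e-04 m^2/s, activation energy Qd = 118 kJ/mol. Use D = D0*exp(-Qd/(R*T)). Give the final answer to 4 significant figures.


D = D0 * exp(-Qd / (R*T))
T = 542.15 K
D = 7.7421e-04 * exp(-118e3 / (8.314 * 542.15))
D = 3.307e-15 m^2/s


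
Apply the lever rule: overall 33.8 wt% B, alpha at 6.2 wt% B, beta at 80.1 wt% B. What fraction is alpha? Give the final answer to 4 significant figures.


f_alpha = (C_beta - C0) / (C_beta - C_alpha)
f_alpha = (80.1 - 33.8) / (80.1 - 6.2)
f_alpha = 0.6265


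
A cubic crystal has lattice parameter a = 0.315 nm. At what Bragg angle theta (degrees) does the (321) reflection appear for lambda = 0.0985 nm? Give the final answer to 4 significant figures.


d = a / sqrt(h^2+k^2+l^2)
d = 0.315 / sqrt(14) = 0.0841873 nm
lambda = 2*d*sin(theta)  =>  sin(theta) = lambda / (2*d)
sin(theta) = 0.0985 / (2 * 0.0841873) = 0.585005
theta = 35.8 deg


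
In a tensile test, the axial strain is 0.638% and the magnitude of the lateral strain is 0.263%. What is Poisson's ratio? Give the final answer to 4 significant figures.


nu = -epsilon_lat / epsilon_axial
Lateral strain is contraction (negative), so using magnitudes:
nu = 0.263 / 0.638
nu = 0.4122


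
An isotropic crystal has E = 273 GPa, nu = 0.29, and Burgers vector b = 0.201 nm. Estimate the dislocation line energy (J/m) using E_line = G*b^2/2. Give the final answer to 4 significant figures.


Step 1: G = E / (2*(1+nu))
G = 273 / (2*(1+0.29)) = 105.814 GPa = 1.05814e+11 Pa
Step 2: E_line = G*b^2/2
b = 0.201 nm = 2.01e-10 m
E_line = 0.5 * 1.05814e+11 * (2.01e-10)^2 = 2.137e-09 J/m


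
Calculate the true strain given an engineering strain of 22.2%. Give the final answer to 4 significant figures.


epsilon_true = ln(1 + epsilon_eng)
epsilon_true = ln(1 + 0.222)
epsilon_true = 0.2005


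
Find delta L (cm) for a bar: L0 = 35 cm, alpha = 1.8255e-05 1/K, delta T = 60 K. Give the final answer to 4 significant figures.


dL = L0 * alpha * dT
dL = 35 * 1.8255e-05 * 60
dL = 0.03834 cm


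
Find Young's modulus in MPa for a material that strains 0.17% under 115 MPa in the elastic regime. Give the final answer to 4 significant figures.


E = sigma / epsilon
epsilon = 0.17% = 1.7e-03
E = 115 / 1.7e-03
E = 67650 MPa


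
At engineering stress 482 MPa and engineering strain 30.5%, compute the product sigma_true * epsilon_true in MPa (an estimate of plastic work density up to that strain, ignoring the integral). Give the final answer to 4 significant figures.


sigma_true = sigma_eng * (1 + epsilon_eng)
sigma_true = 482 * (1 + 0.305) = 629.01 MPa
epsilon_true = ln(1 + epsilon_eng)
epsilon_true = ln(1 + 0.305) = 0.266203
sigma_true * epsilon_true = 629.01 * 0.266203 = 167.4 MPa


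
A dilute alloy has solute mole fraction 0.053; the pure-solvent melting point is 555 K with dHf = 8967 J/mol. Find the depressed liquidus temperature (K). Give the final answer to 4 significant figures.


dT = R*Tm^2*x / dHf
dT = 8.314 * 555^2 * 0.053 / 8967
dT = 15.1365 K
T_new = 555 - 15.1365 = 539.9 K


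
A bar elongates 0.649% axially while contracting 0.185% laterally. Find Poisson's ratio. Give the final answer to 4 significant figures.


nu = -epsilon_lat / epsilon_axial
Lateral strain is contraction (negative), so using magnitudes:
nu = 0.185 / 0.649
nu = 0.2851


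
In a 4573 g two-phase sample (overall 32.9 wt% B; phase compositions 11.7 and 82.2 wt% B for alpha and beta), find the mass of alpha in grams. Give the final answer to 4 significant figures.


f_alpha = (C_beta - C0) / (C_beta - C_alpha)
f_alpha = (82.2 - 32.9) / (82.2 - 11.7) = 0.699291
m_alpha = f_alpha * m_total = 0.699291 * 4573 = 3198 g


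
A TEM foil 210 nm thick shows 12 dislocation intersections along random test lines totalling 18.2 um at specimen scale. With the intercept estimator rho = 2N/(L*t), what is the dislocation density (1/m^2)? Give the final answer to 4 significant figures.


rho = 2N / (L * t)
L = 18.2 um = 1.82e-05 m, t = 210 nm = 2.1e-07 m
rho = 2 * 12 / (1.82e-05 * 2.1e-07)
rho = 6.279e+12 1/m^2


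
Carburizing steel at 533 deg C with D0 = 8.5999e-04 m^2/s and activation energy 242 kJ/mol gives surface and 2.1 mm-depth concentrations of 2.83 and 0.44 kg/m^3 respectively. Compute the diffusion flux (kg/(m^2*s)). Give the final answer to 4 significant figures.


Step 1: D = D0 * exp(-Qd/(R*T))
T = 533 + 273.15 = 806.15 K
D = 8.5999e-04 * exp(-242e3 / (8.314 * 806.15)) = 1.79263e-19 m^2/s
Step 2: J = D * (C1 - C2) / dx
J = 1.79263e-19 * (2.83 - 0.44) / 2.1e-03
J = 2.04e-16 kg/(m^2*s)


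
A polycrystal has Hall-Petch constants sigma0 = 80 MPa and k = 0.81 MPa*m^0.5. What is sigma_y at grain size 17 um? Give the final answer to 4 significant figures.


sigma_y = sigma0 + k / sqrt(d)
d = 17 um = 1.7e-05 m
sigma_y = 80 + 0.81 / sqrt(1.7e-05)
sigma_y = 276.5 MPa


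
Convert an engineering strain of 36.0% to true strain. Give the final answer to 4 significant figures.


epsilon_true = ln(1 + epsilon_eng)
epsilon_true = ln(1 + 0.36)
epsilon_true = 0.3075


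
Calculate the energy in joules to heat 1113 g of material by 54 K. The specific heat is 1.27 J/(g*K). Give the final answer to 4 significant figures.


Q = m * cp * dT
Q = 1113 * 1.27 * 54
Q = 76330 J


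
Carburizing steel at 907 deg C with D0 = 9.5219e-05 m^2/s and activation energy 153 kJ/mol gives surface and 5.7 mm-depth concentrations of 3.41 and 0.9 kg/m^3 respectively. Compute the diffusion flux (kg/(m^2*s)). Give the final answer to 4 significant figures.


Step 1: D = D0 * exp(-Qd/(R*T))
T = 907 + 273.15 = 1180.15 K
D = 9.5219e-05 * exp(-153e3 / (8.314 * 1180.15)) = 1.60895e-11 m^2/s
Step 2: J = D * (C1 - C2) / dx
J = 1.60895e-11 * (3.41 - 0.9) / 5.7e-03
J = 7.085e-09 kg/(m^2*s)


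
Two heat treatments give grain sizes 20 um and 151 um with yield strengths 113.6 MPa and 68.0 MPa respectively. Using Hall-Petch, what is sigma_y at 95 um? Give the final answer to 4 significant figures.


sigma_y = sigma0 + k / sqrt(d)
1/sqrt(d1) = 1/sqrt(2e-05) = 223.607;  1/sqrt(d2) = 81.3788
k = (sigma1 - sigma2) / (1/sqrt(d1) - 1/sqrt(d2)) = (113.6 - 68.0) / (223.607 - 81.3788) = 0.320612 MPa*m^0.5
sigma0 = sigma1 - k/sqrt(d1) = 113.6 - 0.320612*223.607 = 41.909 MPa
sigma_y(d3) = 41.909 + 0.320612 / sqrt(9.5e-05) = 74.8 MPa


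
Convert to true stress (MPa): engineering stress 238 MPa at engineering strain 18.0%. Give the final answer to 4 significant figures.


sigma_true = sigma_eng * (1 + epsilon_eng)
sigma_true = 238 * (1 + 0.18)
sigma_true = 280.8 MPa


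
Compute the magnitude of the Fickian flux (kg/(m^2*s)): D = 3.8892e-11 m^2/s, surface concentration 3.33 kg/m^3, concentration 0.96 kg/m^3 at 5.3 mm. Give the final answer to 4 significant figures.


J = -D * (dC/dx) = D * (C1 - C2) / dx
J = 3.8892e-11 * (3.33 - 0.96) / 5.3e-03
J = 1.739e-08 kg/(m^2*s)


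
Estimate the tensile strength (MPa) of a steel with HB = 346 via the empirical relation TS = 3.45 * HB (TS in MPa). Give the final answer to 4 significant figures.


TS (MPa) = 3.45 * HB
TS = 3.45 * 346
TS = 1194 MPa


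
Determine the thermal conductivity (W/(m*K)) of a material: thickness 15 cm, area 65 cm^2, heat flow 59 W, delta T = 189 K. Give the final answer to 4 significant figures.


k = Q*L / (A*dT)
L = 0.15 m, A = 6.5e-03 m^2
k = 59 * 0.15 / (6.5e-03 * 189)
k = 7.204 W/(m*K)


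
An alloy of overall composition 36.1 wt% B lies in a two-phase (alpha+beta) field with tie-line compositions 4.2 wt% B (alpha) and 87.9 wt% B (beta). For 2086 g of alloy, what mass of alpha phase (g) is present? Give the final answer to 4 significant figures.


f_alpha = (C_beta - C0) / (C_beta - C_alpha)
f_alpha = (87.9 - 36.1) / (87.9 - 4.2) = 0.618877
m_alpha = f_alpha * m_total = 0.618877 * 2086 = 1291 g


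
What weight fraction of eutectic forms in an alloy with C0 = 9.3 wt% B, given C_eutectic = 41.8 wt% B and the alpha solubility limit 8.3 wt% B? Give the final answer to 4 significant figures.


f_primary = (C_e - C0) / (C_e - C_alpha_max)
f_primary = (41.8 - 9.3) / (41.8 - 8.3)
f_primary = 0.970149
f_eutectic = 1 - 0.970149 = 0.02985


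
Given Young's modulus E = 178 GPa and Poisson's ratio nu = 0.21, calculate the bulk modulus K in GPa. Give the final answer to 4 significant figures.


K = E / (3*(1-2*nu))
K = 178 / (3*(1-2*0.21))
K = 102.3 GPa


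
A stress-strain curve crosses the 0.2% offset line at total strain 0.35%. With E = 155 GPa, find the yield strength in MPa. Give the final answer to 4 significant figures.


Offset strain = 0.002
Elastic strain at yield = total_strain - offset = 3.5e-03 - 0.002 = 1.5e-03
sigma_y = E * elastic_strain = 155000 * 1.5e-03
sigma_y = 232.5 MPa


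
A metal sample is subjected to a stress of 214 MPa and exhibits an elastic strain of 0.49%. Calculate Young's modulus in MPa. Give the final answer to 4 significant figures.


E = sigma / epsilon
epsilon = 0.49% = 4.9e-03
E = 214 / 4.9e-03
E = 43670 MPa


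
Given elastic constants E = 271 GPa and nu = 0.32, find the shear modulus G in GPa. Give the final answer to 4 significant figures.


G = E / (2*(1+nu))
G = 271 / (2*(1+0.32))
G = 102.7 GPa


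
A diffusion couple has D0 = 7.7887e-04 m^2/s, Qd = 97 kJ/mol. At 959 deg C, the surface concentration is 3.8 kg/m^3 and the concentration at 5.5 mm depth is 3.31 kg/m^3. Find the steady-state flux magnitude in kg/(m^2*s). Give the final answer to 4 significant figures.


Step 1: D = D0 * exp(-Qd/(R*T))
T = 959 + 273.15 = 1232.15 K
D = 7.7887e-04 * exp(-97e3 / (8.314 * 1232.15)) = 6.01433e-08 m^2/s
Step 2: J = D * (C1 - C2) / dx
J = 6.01433e-08 * (3.8 - 3.31) / 5.5e-03
J = 5.358e-06 kg/(m^2*s)


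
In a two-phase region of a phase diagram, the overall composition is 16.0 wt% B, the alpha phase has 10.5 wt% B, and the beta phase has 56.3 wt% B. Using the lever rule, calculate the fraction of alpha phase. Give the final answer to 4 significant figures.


f_alpha = (C_beta - C0) / (C_beta - C_alpha)
f_alpha = (56.3 - 16.0) / (56.3 - 10.5)
f_alpha = 0.8799


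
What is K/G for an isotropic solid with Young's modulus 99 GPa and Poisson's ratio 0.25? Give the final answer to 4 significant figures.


G = E / (2*(1+nu))
G = 99 / (2*(1+0.25)) = 39.6 GPa
K = E / (3*(1-2*nu))
K = 99 / (3*(1-2*0.25)) = 66 GPa
K/G = 66 / 39.6 = 1.667


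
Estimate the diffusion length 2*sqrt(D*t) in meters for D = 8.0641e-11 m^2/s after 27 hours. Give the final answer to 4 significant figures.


t = 27 hr = 97200 s
Diffusion length = 2*sqrt(D*t)
= 2*sqrt(8.0641e-11 * 97200)
= 5.599e-03 m


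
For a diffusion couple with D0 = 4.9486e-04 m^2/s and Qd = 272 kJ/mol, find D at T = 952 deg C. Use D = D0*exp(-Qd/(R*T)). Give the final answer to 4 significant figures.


D = D0 * exp(-Qd / (R*T))
T = 1225.15 K
D = 4.9486e-04 * exp(-272e3 / (8.314 * 1225.15))
D = 1.251e-15 m^2/s


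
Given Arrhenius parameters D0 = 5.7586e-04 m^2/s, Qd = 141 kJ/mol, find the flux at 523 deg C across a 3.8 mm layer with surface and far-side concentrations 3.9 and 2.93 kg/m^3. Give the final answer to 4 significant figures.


Step 1: D = D0 * exp(-Qd/(R*T))
T = 523 + 273.15 = 796.15 K
D = 5.7586e-04 * exp(-141e3 / (8.314 * 796.15)) = 3.22929e-13 m^2/s
Step 2: J = D * (C1 - C2) / dx
J = 3.22929e-13 * (3.9 - 2.93) / 3.8e-03
J = 8.243e-11 kg/(m^2*s)


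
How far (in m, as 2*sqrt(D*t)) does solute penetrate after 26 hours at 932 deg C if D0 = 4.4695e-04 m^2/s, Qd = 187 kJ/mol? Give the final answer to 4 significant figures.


Step 1: D = D0 * exp(-Qd/(R*T))
T = 1205.15 K
D = 4.4695e-04 * exp(-187e3 / (8.314 * 1205.15)) = 3.50633e-12 m^2/s
Step 2: L = 2*sqrt(D*t)
t = 26 h = 93600 s
L = 2*sqrt(3.50633e-12 * 93600) = 1.146e-03 m


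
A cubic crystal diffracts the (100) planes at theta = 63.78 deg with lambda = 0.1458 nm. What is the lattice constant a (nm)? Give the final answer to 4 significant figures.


d = lambda / (2*sin(theta))
d = 0.1458 / (2*sin(63.78 deg))
d = 0.0812615 nm
a = d * sqrt(h^2+k^2+l^2) = 0.0812615 * sqrt(1)
a = 0.08126 nm


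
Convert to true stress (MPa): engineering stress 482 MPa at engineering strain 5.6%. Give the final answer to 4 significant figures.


sigma_true = sigma_eng * (1 + epsilon_eng)
sigma_true = 482 * (1 + 0.056)
sigma_true = 509 MPa


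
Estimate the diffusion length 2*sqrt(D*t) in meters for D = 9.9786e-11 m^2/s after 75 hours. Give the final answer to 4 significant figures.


t = 75 hr = 270000 s
Diffusion length = 2*sqrt(D*t)
= 2*sqrt(9.9786e-11 * 270000)
= 0.01038 m


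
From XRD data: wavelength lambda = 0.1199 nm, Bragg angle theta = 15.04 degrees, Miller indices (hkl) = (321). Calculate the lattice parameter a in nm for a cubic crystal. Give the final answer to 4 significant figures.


d = lambda / (2*sin(theta))
d = 0.1199 / (2*sin(15.04 deg))
d = 0.231027 nm
a = d * sqrt(h^2+k^2+l^2) = 0.231027 * sqrt(14)
a = 0.8644 nm


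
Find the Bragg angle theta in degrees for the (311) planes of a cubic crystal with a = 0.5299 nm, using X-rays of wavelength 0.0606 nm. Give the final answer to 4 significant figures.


d = a / sqrt(h^2+k^2+l^2)
d = 0.5299 / sqrt(11) = 0.159771 nm
lambda = 2*d*sin(theta)  =>  sin(theta) = lambda / (2*d)
sin(theta) = 0.0606 / (2 * 0.159771) = 0.189647
theta = 10.93 deg


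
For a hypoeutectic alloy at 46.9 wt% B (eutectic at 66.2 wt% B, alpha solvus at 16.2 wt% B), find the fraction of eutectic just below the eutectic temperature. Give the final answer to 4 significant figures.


f_primary = (C_e - C0) / (C_e - C_alpha_max)
f_primary = (66.2 - 46.9) / (66.2 - 16.2)
f_primary = 0.386
f_eutectic = 1 - 0.386 = 0.614


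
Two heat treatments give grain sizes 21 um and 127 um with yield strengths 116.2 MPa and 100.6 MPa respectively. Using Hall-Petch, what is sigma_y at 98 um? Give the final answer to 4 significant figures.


sigma_y = sigma0 + k / sqrt(d)
1/sqrt(d1) = 1/sqrt(2.1e-05) = 218.218;  1/sqrt(d2) = 88.7357
k = (sigma1 - sigma2) / (1/sqrt(d1) - 1/sqrt(d2)) = (116.2 - 100.6) / (218.218 - 88.7357) = 0.12048 MPa*m^0.5
sigma0 = sigma1 - k/sqrt(d1) = 116.2 - 0.12048*218.218 = 89.9091 MPa
sigma_y(d3) = 89.9091 + 0.12048 / sqrt(9.8e-05) = 102.1 MPa


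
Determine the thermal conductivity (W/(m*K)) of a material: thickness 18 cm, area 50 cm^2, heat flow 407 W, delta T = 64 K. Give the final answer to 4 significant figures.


k = Q*L / (A*dT)
L = 0.18 m, A = 5e-03 m^2
k = 407 * 0.18 / (5e-03 * 64)
k = 228.9 W/(m*K)


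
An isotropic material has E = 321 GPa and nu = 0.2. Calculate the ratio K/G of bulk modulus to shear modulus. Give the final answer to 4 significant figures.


G = E / (2*(1+nu))
G = 321 / (2*(1+0.2)) = 133.75 GPa
K = E / (3*(1-2*nu))
K = 321 / (3*(1-2*0.2)) = 178.333 GPa
K/G = 178.333 / 133.75 = 1.333


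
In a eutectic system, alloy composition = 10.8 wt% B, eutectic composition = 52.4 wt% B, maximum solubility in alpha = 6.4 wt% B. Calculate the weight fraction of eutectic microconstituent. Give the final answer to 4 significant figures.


f_primary = (C_e - C0) / (C_e - C_alpha_max)
f_primary = (52.4 - 10.8) / (52.4 - 6.4)
f_primary = 0.904348
f_eutectic = 1 - 0.904348 = 0.09565


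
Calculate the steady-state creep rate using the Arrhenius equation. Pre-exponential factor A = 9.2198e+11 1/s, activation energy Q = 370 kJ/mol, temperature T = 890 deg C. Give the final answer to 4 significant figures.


rate = A * exp(-Q / (R*T))
T = 890 + 273.15 = 1163.15 K
rate = 9.2198e+11 * exp(-370e3 / (8.314 * 1163.15))
rate = 2.229e-05 1/s


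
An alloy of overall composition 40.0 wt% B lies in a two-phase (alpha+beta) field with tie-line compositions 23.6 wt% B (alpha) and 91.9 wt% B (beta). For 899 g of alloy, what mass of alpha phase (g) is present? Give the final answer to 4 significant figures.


f_alpha = (C_beta - C0) / (C_beta - C_alpha)
f_alpha = (91.9 - 40.0) / (91.9 - 23.6) = 0.759883
m_alpha = f_alpha * m_total = 0.759883 * 899 = 683.1 g
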